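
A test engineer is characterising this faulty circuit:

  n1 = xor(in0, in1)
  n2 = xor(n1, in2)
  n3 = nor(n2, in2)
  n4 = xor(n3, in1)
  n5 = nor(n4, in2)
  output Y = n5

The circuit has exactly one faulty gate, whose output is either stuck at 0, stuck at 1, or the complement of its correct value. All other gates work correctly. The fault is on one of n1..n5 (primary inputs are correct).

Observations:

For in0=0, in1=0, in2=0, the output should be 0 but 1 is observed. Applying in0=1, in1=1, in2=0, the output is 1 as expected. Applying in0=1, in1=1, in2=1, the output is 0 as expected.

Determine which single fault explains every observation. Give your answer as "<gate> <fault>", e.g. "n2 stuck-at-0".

Fault-free values for test 1 (in0=0, in1=0, in2=0): n1=0, n2=0, n3=1, n4=1, n5=0, giving Y=0. Observed 1.
Test 1: faults giving observed 1 are {n1 stuck-at-1, n1 inverted output, n2 stuck-at-1, n2 inverted output, n3 stuck-at-0, n3 inverted output, n4 stuck-at-0, n4 inverted output, n5 stuck-at-1, n5 inverted output}.
Test 2 (in0=1, in1=1, in2=0): fault-free n1=0, n2=0, n3=1, n4=0, n5=1 → 1; observed 1. Eliminates n1 stuck-at-1, n1 inverted output, n2 stuck-at-1, n2 inverted output, n3 stuck-at-0, n3 inverted output, n4 inverted output, n5 inverted output.
Test 3 (in0=1, in1=1, in2=1): fault-free n1=0, n2=1, n3=0, n4=1, n5=0 → 0; observed 0. Eliminates n5 stuck-at-1.
Only n4 stuck-at-0 is consistent with every test.

n4 stuck-at-0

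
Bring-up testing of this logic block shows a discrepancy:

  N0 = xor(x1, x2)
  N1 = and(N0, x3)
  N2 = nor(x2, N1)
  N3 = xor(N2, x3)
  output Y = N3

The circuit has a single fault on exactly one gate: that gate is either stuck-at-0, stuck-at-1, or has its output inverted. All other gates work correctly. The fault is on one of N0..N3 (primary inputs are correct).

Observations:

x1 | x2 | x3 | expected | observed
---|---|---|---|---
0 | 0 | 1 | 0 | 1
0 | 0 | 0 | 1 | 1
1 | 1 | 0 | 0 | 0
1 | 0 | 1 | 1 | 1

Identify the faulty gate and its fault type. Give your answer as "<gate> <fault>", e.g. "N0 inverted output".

Fault-free values for test 1 (x1=0, x2=0, x3=1): N0=0, N1=0, N2=1, N3=0, giving Y=0. Observed 1.
Test 1: faults giving observed 1 are {N0 stuck-at-1, N0 inverted output, N1 stuck-at-1, N1 inverted output, N2 stuck-at-0, N2 inverted output, N3 stuck-at-1, N3 inverted output}.
Test 2 (x1=0, x2=0, x3=0): fault-free N0=0, N1=0, N2=1, N3=1 → 1; observed 1. Eliminates N1 stuck-at-1, N1 inverted output, N2 stuck-at-0, N2 inverted output, N3 inverted output.
Test 3 (x1=1, x2=1, x3=0): fault-free N0=0, N1=0, N2=0, N3=0 → 0; observed 0. Eliminates N3 stuck-at-1.
Test 4 (x1=1, x2=0, x3=1): fault-free N0=1, N1=1, N2=0, N3=1 → 1; observed 1. Eliminates N0 inverted output.
Only N0 stuck-at-1 is consistent with every test.

N0 stuck-at-1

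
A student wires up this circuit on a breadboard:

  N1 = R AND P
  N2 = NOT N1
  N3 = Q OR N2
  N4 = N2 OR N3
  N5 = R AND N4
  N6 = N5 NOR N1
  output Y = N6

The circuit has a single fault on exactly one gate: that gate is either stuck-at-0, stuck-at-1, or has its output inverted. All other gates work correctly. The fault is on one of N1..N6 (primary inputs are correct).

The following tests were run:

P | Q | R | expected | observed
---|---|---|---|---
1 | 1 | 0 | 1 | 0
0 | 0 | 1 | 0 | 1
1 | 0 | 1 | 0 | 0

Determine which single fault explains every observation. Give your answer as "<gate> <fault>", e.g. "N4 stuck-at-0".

N5 inverted output

Fault-free values for test 1 (P=1, Q=1, R=0): N1=0, N2=1, N3=1, N4=1, N5=0, N6=1, giving Y=1. Observed 0.
Test 1: faults giving observed 0 are {N1 stuck-at-1, N1 inverted output, N5 stuck-at-1, N5 inverted output, N6 stuck-at-0, N6 inverted output}.
Test 2 (P=0, Q=0, R=1): fault-free N1=0, N2=1, N3=1, N4=1, N5=1, N6=0 → 0; observed 1. Eliminates N1 stuck-at-1, N1 inverted output, N5 stuck-at-1, N6 stuck-at-0.
Test 3 (P=1, Q=0, R=1): fault-free N1=1, N2=0, N3=0, N4=0, N5=0, N6=0 → 0; observed 0. Eliminates N6 inverted output.
Only N5 inverted output is consistent with every test.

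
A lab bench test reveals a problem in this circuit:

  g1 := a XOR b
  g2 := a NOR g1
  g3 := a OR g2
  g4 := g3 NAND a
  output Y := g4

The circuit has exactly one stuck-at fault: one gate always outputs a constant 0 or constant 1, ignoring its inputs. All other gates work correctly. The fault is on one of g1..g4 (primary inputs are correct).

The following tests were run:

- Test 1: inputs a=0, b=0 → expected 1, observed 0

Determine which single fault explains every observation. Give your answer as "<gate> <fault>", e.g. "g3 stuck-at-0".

g4 stuck-at-0

Fault-free values for test 1 (a=0, b=0): g1=0, g2=1, g3=1, g4=1, giving Y=1. Observed 0.
Test 1: faults giving observed 0 are {g4 stuck-at-0}.
Only g4 stuck-at-0 is consistent with every test.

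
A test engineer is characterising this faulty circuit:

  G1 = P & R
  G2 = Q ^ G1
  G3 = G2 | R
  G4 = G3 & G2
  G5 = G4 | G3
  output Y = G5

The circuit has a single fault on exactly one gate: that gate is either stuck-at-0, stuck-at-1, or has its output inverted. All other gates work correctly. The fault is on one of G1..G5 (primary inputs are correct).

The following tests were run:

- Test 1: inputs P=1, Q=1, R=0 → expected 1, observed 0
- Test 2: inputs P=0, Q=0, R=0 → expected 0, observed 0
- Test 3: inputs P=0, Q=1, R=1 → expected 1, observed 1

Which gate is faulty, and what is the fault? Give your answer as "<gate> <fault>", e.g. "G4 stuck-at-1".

G2 stuck-at-0

Fault-free values for test 1 (P=1, Q=1, R=0): G1=0, G2=1, G3=1, G4=1, G5=1, giving Y=1. Observed 0.
Test 1: faults giving observed 0 are {G1 stuck-at-1, G1 inverted output, G2 stuck-at-0, G2 inverted output, G3 stuck-at-0, G3 inverted output, G5 stuck-at-0, G5 inverted output}.
Test 2 (P=0, Q=0, R=0): fault-free G1=0, G2=0, G3=0, G4=0, G5=0 → 0; observed 0. Eliminates G1 stuck-at-1, G1 inverted output, G2 inverted output, G3 inverted output, G5 inverted output.
Test 3 (P=0, Q=1, R=1): fault-free G1=0, G2=1, G3=1, G4=1, G5=1 → 1; observed 1. Eliminates G3 stuck-at-0, G5 stuck-at-0.
Only G2 stuck-at-0 is consistent with every test.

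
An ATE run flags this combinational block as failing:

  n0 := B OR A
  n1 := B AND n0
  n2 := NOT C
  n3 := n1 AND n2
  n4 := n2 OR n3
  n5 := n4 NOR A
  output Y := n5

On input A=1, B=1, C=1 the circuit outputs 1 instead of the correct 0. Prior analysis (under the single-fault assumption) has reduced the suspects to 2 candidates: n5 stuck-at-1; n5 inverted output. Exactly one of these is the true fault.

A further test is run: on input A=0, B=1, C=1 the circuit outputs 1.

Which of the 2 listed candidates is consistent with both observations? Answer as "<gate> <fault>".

Evaluate each candidate on input A=0, B=1, C=1:
  n5 stuck-at-1: n0=1, n1=1, n2=0, n3=0, n4=0, n5=1 [stuck-at-1] → 1 — matches
  n5 inverted output: n0=1, n1=1, n2=0, n3=0, n4=0, n5=0 [inverted output] → 0 — eliminated
Only n5 stuck-at-1 reproduces the observed 1.

n5 stuck-at-1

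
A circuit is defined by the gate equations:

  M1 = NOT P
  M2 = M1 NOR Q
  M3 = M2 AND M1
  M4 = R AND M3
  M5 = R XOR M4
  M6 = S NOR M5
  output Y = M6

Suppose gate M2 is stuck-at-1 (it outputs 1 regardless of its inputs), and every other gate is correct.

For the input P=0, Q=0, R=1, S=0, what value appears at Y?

1

Propagate with M2 forced: M1=1, M2=1 [stuck-at-1], M3=1, M4=1, M5=0, M6=1.
So Y = 1. (Without the fault it would be 0.)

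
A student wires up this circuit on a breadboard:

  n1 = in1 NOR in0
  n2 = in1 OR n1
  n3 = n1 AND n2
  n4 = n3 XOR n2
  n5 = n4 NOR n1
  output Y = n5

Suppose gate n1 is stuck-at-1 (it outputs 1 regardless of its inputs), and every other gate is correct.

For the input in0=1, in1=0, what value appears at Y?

0

Propagate with n1 forced: n1=1 [stuck-at-1], n2=1, n3=1, n4=0, n5=0.
So Y = 0. (Without the fault it would be 1.)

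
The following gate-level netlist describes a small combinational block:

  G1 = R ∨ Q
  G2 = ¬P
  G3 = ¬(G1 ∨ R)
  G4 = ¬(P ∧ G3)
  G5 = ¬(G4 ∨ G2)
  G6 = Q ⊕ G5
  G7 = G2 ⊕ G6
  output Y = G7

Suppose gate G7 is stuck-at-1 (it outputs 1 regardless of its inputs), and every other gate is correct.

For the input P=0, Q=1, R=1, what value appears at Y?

Propagate with G7 forced: G1=1, G2=1, G3=0, G4=1, G5=0, G6=1, G7=1 [stuck-at-1].
So Y = 1. (Without the fault it would be 0.)

1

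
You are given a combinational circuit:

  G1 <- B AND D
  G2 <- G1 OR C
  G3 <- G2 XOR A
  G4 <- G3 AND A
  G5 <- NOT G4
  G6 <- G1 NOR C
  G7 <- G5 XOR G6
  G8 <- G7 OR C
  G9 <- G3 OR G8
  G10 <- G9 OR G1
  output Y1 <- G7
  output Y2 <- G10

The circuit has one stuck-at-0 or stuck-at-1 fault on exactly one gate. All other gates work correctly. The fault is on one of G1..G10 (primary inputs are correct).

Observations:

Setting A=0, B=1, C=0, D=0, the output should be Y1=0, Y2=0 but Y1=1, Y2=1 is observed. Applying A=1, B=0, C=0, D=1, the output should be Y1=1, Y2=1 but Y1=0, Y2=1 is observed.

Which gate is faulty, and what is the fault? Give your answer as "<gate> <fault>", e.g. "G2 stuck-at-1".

Fault-free values for test 1 (A=0, B=1, C=0, D=0): G1=0, G2=0, G3=0, G4=0, G5=1, G6=1, G7=0, G8=0, G9=0, G10=0, giving Y1=0, Y2=0. Observed Y1=1, Y2=1.
Test 1: faults giving observed Y1=1, Y2=1 are {G1 stuck-at-1, G4 stuck-at-1, G5 stuck-at-0, G6 stuck-at-0, G7 stuck-at-1}.
Test 2 (A=1, B=0, C=0, D=1): fault-free G1=0, G2=0, G3=1, G4=1, G5=0, G6=1, G7=1, G8=1, G9=1, G10=1 → Y1=1, Y2=1; observed Y1=0, Y2=1. Eliminates G1 stuck-at-1, G4 stuck-at-1, G5 stuck-at-0, G7 stuck-at-1.
Only G6 stuck-at-0 is consistent with every test.

G6 stuck-at-0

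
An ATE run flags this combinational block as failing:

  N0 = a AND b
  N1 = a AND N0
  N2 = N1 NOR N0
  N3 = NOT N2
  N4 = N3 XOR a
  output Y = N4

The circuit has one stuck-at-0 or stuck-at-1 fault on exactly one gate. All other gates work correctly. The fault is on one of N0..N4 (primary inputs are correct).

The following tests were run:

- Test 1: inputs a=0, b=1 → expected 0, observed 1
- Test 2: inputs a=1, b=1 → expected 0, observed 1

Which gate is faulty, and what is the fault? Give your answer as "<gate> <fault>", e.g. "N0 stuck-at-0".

N4 stuck-at-1

Fault-free values for test 1 (a=0, b=1): N0=0, N1=0, N2=1, N3=0, N4=0, giving Y=0. Observed 1.
Test 1: faults giving observed 1 are {N0 stuck-at-1, N1 stuck-at-1, N2 stuck-at-0, N3 stuck-at-1, N4 stuck-at-1}.
Test 2 (a=1, b=1): fault-free N0=1, N1=1, N2=0, N3=1, N4=0 → 0; observed 1. Eliminates N0 stuck-at-1, N1 stuck-at-1, N2 stuck-at-0, N3 stuck-at-1.
Only N4 stuck-at-1 is consistent with every test.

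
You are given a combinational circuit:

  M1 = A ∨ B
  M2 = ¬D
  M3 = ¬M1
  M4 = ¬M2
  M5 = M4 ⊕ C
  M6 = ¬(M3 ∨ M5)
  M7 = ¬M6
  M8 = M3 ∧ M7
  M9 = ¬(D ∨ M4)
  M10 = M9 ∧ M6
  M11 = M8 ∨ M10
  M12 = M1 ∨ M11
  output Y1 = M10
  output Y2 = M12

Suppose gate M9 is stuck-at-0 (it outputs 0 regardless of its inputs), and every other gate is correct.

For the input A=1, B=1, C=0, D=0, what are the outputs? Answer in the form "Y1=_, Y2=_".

Y1=0, Y2=1

Propagate with M9 forced: M1=1, M2=1, M3=0, M4=0, M5=0, M6=1, M7=0, M8=0, M9=0 [stuck-at-0], M10=0, M11=0, M12=1.
So the outputs are Y1=0, Y2=1. (Without the fault they would be Y1=1, Y2=1.)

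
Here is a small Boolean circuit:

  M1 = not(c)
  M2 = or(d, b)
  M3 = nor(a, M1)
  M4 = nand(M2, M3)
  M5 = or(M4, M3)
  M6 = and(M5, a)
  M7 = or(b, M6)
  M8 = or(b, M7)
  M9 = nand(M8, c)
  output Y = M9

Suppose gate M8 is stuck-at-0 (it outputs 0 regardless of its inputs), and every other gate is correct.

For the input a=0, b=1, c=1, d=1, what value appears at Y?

1

Propagate with M8 forced: M1=0, M2=1, M3=1, M4=0, M5=1, M6=0, M7=1, M8=0 [stuck-at-0], M9=1.
So Y = 1. (Without the fault it would be 0.)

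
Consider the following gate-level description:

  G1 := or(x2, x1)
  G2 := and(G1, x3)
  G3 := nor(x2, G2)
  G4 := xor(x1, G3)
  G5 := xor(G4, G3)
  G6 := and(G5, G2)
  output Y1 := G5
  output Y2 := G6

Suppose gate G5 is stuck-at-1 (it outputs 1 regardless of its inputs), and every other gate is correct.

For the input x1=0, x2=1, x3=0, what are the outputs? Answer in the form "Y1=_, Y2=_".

Y1=1, Y2=0

Propagate with G5 forced: G1=1, G2=0, G3=0, G4=0, G5=1 [stuck-at-1], G6=0.
So the outputs are Y1=1, Y2=0. (Without the fault they would be Y1=0, Y2=0.)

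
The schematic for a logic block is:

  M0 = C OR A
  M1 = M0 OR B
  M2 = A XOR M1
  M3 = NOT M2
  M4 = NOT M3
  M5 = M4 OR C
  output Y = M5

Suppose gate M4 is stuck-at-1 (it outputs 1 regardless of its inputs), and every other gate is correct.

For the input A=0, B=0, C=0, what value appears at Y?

Propagate with M4 forced: M0=0, M1=0, M2=0, M3=1, M4=1 [stuck-at-1], M5=1.
So Y = 1. (Without the fault it would be 0.)

1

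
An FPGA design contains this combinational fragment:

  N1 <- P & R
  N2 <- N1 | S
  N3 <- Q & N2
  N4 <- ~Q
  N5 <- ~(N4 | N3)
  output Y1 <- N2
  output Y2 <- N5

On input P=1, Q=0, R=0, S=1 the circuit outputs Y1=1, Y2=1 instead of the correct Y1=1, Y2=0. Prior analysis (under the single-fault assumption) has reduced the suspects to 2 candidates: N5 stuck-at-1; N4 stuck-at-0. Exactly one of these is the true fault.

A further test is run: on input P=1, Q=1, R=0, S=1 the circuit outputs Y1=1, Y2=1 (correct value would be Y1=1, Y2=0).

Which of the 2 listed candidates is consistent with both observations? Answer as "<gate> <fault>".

Evaluate each candidate on input P=1, Q=1, R=0, S=1:
  N5 stuck-at-1: N1=0, N2=1, N3=1, N4=0, N5=1 [stuck-at-1] → Y1=1, Y2=1 — matches
  N4 stuck-at-0: N1=0, N2=1, N3=1, N4=0 [stuck-at-0], N5=0 → Y1=1, Y2=0 — eliminated
Only N5 stuck-at-1 reproduces the observed Y1=1, Y2=1.

N5 stuck-at-1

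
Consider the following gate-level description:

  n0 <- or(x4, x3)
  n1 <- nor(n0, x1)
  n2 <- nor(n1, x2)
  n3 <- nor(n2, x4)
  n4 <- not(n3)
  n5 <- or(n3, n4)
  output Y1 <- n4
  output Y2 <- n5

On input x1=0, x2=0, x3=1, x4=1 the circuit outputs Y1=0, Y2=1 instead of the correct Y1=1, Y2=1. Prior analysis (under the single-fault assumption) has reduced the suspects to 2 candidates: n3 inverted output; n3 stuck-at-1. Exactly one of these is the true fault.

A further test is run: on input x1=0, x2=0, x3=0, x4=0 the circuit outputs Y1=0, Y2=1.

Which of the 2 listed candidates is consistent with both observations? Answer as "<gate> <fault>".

n3 stuck-at-1

Evaluate each candidate on input x1=0, x2=0, x3=0, x4=0:
  n3 inverted output: n0=0, n1=1, n2=0, n3=0 [inverted output], n4=1, n5=1 → Y1=1, Y2=1 — eliminated
  n3 stuck-at-1: n0=0, n1=1, n2=0, n3=1 [stuck-at-1], n4=0, n5=1 → Y1=0, Y2=1 — matches
Only n3 stuck-at-1 reproduces the observed Y1=0, Y2=1.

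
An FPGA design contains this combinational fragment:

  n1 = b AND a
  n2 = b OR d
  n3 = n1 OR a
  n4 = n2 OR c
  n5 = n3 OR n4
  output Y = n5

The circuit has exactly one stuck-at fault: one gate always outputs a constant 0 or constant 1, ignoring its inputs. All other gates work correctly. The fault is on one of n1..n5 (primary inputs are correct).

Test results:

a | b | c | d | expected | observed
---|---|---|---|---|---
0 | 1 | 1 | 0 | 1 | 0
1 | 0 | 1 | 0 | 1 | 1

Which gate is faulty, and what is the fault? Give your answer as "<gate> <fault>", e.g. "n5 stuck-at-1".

n4 stuck-at-0

Fault-free values for test 1 (a=0, b=1, c=1, d=0): n1=0, n2=1, n3=0, n4=1, n5=1, giving Y=1. Observed 0.
Test 1: faults giving observed 0 are {n4 stuck-at-0, n5 stuck-at-0}.
Test 2 (a=1, b=0, c=1, d=0): fault-free n1=0, n2=0, n3=1, n4=1, n5=1 → 1; observed 1. Eliminates n5 stuck-at-0.
Only n4 stuck-at-0 is consistent with every test.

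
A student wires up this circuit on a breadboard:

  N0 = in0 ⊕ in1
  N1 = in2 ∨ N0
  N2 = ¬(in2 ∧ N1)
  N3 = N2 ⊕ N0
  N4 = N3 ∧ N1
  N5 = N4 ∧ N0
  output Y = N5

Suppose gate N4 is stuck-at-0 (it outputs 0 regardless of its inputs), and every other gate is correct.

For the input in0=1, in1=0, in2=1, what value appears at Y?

Propagate with N4 forced: N0=1, N1=1, N2=0, N3=1, N4=0 [stuck-at-0], N5=0.
So Y = 0. (Without the fault it would be 1.)

0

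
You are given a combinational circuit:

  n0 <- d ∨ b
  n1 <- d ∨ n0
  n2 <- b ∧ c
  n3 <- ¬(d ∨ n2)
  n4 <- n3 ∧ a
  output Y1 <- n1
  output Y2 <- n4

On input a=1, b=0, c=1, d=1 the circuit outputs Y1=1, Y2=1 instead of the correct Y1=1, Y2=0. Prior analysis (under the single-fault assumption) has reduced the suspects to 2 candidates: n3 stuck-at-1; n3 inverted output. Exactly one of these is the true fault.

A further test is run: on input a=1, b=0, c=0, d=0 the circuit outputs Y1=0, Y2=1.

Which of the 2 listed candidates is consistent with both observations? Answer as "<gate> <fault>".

n3 stuck-at-1

Evaluate each candidate on input a=1, b=0, c=0, d=0:
  n3 stuck-at-1: n0=0, n1=0, n2=0, n3=1 [stuck-at-1], n4=1 → Y1=0, Y2=1 — matches
  n3 inverted output: n0=0, n1=0, n2=0, n3=0 [inverted output], n4=0 → Y1=0, Y2=0 — eliminated
Only n3 stuck-at-1 reproduces the observed Y1=0, Y2=1.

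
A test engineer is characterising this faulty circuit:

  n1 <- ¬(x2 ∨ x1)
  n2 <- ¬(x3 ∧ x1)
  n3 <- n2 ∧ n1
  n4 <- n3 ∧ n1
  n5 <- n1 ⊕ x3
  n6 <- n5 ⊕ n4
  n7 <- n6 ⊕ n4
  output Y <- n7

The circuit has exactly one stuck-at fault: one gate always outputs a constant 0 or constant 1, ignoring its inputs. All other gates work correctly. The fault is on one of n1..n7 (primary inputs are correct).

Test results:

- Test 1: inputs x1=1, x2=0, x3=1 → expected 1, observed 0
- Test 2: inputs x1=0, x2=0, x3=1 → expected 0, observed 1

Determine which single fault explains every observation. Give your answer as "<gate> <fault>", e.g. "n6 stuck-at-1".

n6 stuck-at-0

Fault-free values for test 1 (x1=1, x2=0, x3=1): n1=0, n2=0, n3=0, n4=0, n5=1, n6=1, n7=1, giving Y=1. Observed 0.
Test 1: faults giving observed 0 are {n1 stuck-at-1, n5 stuck-at-0, n6 stuck-at-0, n7 stuck-at-0}.
Test 2 (x1=0, x2=0, x3=1): fault-free n1=1, n2=1, n3=1, n4=1, n5=0, n6=1, n7=0 → 0; observed 1. Eliminates n1 stuck-at-1, n5 stuck-at-0, n7 stuck-at-0.
Only n6 stuck-at-0 is consistent with every test.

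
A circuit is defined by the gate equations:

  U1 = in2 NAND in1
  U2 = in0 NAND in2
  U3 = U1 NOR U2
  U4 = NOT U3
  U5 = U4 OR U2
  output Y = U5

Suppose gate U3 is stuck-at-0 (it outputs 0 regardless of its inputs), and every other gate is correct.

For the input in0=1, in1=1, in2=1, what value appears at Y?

1

Propagate with U3 forced: U1=0, U2=0, U3=0 [stuck-at-0], U4=1, U5=1.
So Y = 1. (Without the fault it would be 0.)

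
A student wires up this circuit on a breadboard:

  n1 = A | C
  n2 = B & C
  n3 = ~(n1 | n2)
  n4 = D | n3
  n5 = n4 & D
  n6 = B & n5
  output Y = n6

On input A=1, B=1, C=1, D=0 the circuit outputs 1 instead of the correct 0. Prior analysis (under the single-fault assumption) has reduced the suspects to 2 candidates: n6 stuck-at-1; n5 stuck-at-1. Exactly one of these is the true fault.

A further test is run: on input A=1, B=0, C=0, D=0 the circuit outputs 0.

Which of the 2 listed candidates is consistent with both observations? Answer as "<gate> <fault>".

Evaluate each candidate on input A=1, B=0, C=0, D=0:
  n6 stuck-at-1: n1=1, n2=0, n3=0, n4=0, n5=0, n6=1 [stuck-at-1] → 1 — eliminated
  n5 stuck-at-1: n1=1, n2=0, n3=0, n4=0, n5=1 [stuck-at-1], n6=0 → 0 — matches
Only n5 stuck-at-1 reproduces the observed 0.

n5 stuck-at-1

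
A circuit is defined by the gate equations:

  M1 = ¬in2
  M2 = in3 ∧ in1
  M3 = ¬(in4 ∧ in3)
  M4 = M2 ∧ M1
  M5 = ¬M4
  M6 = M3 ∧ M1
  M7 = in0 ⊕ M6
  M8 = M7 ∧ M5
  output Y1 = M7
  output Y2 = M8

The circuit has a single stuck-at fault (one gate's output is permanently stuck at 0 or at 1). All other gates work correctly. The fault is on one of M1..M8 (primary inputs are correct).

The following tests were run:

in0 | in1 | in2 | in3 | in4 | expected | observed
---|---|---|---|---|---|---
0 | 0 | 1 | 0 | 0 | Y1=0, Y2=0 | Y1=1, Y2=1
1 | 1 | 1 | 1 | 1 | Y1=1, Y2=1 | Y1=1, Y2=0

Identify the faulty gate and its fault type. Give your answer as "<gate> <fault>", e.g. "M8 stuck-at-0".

Fault-free values for test 1 (in0=0, in1=0, in2=1, in3=0, in4=0): M1=0, M2=0, M3=1, M4=0, M5=1, M6=0, M7=0, M8=0, giving Y1=0, Y2=0. Observed Y1=1, Y2=1.
Test 1: faults giving observed Y1=1, Y2=1 are {M1 stuck-at-1, M6 stuck-at-1, M7 stuck-at-1}.
Test 2 (in0=1, in1=1, in2=1, in3=1, in4=1): fault-free M1=0, M2=1, M3=0, M4=0, M5=1, M6=0, M7=1, M8=1 → Y1=1, Y2=1; observed Y1=1, Y2=0. Eliminates M6 stuck-at-1, M7 stuck-at-1.
Only M1 stuck-at-1 is consistent with every test.

M1 stuck-at-1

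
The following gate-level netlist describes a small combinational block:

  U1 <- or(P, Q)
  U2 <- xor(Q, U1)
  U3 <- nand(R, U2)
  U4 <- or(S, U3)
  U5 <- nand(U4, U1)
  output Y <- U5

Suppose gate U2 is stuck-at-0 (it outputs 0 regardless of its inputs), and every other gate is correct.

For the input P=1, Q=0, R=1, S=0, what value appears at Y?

Propagate with U2 forced: U1=1, U2=0 [stuck-at-0], U3=1, U4=1, U5=0.
So Y = 0. (Without the fault it would be 1.)

0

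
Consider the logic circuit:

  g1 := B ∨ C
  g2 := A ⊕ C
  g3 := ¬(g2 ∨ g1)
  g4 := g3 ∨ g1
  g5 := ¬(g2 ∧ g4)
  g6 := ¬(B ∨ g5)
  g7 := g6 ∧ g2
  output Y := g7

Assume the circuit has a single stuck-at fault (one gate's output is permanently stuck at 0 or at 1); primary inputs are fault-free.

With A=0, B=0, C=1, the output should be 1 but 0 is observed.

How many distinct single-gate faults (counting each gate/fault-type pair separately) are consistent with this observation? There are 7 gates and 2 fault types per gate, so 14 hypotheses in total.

Fault-free: g1=1, g2=1, g3=0, g4=1, g5=0, g6=1, g7=1 → 1. Observed 0.
  g1 stuck-at-0: output 0 ✓
  g1 stuck-at-1: output 1 ✗
  g2 stuck-at-0: output 0 ✓
  g2 stuck-at-1: output 1 ✗
  g3 stuck-at-0: output 1 ✗
  g3 stuck-at-1: output 1 ✗
  g4 stuck-at-0: output 0 ✓
  g4 stuck-at-1: output 1 ✗
  g5 stuck-at-0: output 1 ✗
  g5 stuck-at-1: output 0 ✓
  g6 stuck-at-0: output 0 ✓
  g6 stuck-at-1: output 1 ✗
  g7 stuck-at-0: output 0 ✓
  g7 stuck-at-1: output 1 ✗
Consistent faults: {g1 stuck-at-0, g2 stuck-at-0, g4 stuck-at-0, g5 stuck-at-1, g6 stuck-at-0, g7 stuck-at-0} — 6 in all.

6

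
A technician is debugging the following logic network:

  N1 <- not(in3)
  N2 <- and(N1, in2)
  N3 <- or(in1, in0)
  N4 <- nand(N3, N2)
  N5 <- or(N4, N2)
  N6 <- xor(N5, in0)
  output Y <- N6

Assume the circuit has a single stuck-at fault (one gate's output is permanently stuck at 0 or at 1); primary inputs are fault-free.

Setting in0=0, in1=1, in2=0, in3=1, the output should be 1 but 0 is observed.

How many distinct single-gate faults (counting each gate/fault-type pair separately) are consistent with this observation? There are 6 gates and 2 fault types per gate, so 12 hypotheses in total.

3

Fault-free: N1=0, N2=0, N3=1, N4=1, N5=1, N6=1 → 1. Observed 0.
  N1 stuck-at-0: output 1 ✗
  N1 stuck-at-1: output 1 ✗
  N2 stuck-at-0: output 1 ✗
  N2 stuck-at-1: output 1 ✗
  N3 stuck-at-0: output 1 ✗
  N3 stuck-at-1: output 1 ✗
  N4 stuck-at-0: output 0 ✓
  N4 stuck-at-1: output 1 ✗
  N5 stuck-at-0: output 0 ✓
  N5 stuck-at-1: output 1 ✗
  N6 stuck-at-0: output 0 ✓
  N6 stuck-at-1: output 1 ✗
Consistent faults: {N4 stuck-at-0, N5 stuck-at-0, N6 stuck-at-0} — 3 in all.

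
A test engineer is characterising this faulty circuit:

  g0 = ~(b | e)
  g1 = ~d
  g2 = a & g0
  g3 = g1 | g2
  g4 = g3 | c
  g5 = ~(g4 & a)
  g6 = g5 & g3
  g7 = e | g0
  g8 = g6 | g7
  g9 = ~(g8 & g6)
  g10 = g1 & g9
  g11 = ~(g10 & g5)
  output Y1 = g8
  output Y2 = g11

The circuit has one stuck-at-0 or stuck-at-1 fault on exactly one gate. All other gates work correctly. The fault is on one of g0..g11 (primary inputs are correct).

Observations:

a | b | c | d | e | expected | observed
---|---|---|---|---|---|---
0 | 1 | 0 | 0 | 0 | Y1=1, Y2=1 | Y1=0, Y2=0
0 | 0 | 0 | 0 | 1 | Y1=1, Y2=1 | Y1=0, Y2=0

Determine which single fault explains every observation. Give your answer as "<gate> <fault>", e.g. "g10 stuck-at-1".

Fault-free values for test 1 (a=0, b=1, c=0, d=0, e=0): g0=0, g1=1, g2=0, g3=1, g4=1, g5=1, g6=1, g7=0, g8=1, g9=0, g10=0, g11=1, giving Y1=1, Y2=1. Observed Y1=0, Y2=0.
Test 1: faults giving observed Y1=0, Y2=0 are {g3 stuck-at-0, g6 stuck-at-0, g8 stuck-at-0}.
Test 2 (a=0, b=0, c=0, d=0, e=1): fault-free g0=0, g1=1, g2=0, g3=1, g4=1, g5=1, g6=1, g7=1, g8=1, g9=0, g10=0, g11=1 → Y1=1, Y2=1; observed Y1=0, Y2=0. Eliminates g3 stuck-at-0, g6 stuck-at-0.
Only g8 stuck-at-0 is consistent with every test.

g8 stuck-at-0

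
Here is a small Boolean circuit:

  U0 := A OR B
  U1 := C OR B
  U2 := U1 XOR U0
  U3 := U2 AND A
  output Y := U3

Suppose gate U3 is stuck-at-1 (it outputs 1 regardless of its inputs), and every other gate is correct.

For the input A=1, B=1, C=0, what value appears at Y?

Propagate with U3 forced: U0=1, U1=1, U2=0, U3=1 [stuck-at-1].
So Y = 1. (Without the fault it would be 0.)

1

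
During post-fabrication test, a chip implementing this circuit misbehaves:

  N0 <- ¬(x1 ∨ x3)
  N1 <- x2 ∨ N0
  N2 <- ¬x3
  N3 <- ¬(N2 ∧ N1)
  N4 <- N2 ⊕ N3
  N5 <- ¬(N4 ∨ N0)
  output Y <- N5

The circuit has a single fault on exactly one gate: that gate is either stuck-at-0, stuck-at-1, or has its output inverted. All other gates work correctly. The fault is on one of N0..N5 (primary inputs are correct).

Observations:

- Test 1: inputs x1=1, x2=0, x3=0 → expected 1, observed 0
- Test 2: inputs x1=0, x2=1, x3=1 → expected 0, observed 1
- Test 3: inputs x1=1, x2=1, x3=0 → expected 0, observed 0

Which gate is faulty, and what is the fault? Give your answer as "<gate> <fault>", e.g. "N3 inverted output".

Fault-free values for test 1 (x1=1, x2=0, x3=0): N0=0, N1=0, N2=1, N3=1, N4=0, N5=1, giving Y=1. Observed 0.
Test 1: faults giving observed 0 are {N0 stuck-at-1, N0 inverted output, N1 stuck-at-1, N1 inverted output, N2 stuck-at-0, N2 inverted output, N3 stuck-at-0, N3 inverted output, N4 stuck-at-1, N4 inverted output, N5 stuck-at-0, N5 inverted output}.
Test 2 (x1=0, x2=1, x3=1): fault-free N0=0, N1=1, N2=0, N3=1, N4=1, N5=0 → 0; observed 1. Eliminates N0 stuck-at-1, N0 inverted output, N1 stuck-at-1, N1 inverted output, N2 stuck-at-0, N2 inverted output, N4 stuck-at-1, N5 stuck-at-0.
Test 3 (x1=1, x2=1, x3=0): fault-free N0=0, N1=1, N2=1, N3=0, N4=1, N5=0 → 0; observed 0. Eliminates N3 inverted output, N4 inverted output, N5 inverted output.
Only N3 stuck-at-0 is consistent with every test.

N3 stuck-at-0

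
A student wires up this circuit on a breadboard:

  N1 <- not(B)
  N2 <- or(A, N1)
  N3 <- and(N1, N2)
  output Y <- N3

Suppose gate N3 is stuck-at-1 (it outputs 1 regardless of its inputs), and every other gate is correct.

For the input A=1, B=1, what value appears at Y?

Propagate with N3 forced: N1=0, N2=1, N3=1 [stuck-at-1].
So Y = 1. (Without the fault it would be 0.)

1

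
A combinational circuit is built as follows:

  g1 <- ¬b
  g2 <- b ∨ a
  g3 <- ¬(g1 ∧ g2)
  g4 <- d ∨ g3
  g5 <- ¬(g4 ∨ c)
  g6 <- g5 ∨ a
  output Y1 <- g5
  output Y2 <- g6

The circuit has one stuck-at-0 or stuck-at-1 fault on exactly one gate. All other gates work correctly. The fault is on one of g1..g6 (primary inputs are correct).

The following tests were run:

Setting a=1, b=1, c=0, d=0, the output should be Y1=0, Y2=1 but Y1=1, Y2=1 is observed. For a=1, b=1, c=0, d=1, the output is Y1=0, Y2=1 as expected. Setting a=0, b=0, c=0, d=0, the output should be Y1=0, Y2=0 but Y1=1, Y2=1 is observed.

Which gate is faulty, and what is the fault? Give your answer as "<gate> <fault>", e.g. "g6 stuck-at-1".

Fault-free values for test 1 (a=1, b=1, c=0, d=0): g1=0, g2=1, g3=1, g4=1, g5=0, g6=1, giving Y1=0, Y2=1. Observed Y1=1, Y2=1.
Test 1: faults giving observed Y1=1, Y2=1 are {g1 stuck-at-1, g3 stuck-at-0, g4 stuck-at-0, g5 stuck-at-1}.
Test 2 (a=1, b=1, c=0, d=1): fault-free g1=0, g2=1, g3=1, g4=1, g5=0, g6=1 → Y1=0, Y2=1; observed Y1=0, Y2=1. Eliminates g4 stuck-at-0, g5 stuck-at-1.
Test 3 (a=0, b=0, c=0, d=0): fault-free g1=1, g2=0, g3=1, g4=1, g5=0, g6=0 → Y1=0, Y2=0; observed Y1=1, Y2=1. Eliminates g1 stuck-at-1.
Only g3 stuck-at-0 is consistent with every test.

g3 stuck-at-0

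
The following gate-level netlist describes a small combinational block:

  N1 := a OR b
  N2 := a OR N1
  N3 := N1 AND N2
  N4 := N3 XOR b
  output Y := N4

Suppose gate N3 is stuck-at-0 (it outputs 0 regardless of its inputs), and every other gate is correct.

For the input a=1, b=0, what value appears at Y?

0

Propagate with N3 forced: N1=1, N2=1, N3=0 [stuck-at-0], N4=0.
So Y = 0. (Without the fault it would be 1.)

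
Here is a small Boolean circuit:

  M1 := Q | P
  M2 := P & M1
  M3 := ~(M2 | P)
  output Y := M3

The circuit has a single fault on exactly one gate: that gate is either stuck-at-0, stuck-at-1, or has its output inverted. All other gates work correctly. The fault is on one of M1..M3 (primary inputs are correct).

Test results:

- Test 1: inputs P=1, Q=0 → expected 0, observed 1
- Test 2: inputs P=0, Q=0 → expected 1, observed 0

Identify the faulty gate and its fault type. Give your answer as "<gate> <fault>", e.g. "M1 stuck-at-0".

Fault-free values for test 1 (P=1, Q=0): M1=1, M2=1, M3=0, giving Y=0. Observed 1.
Test 1: faults giving observed 1 are {M3 stuck-at-1, M3 inverted output}.
Test 2 (P=0, Q=0): fault-free M1=0, M2=0, M3=1 → 1; observed 0. Eliminates M3 stuck-at-1.
Only M3 inverted output is consistent with every test.

M3 inverted output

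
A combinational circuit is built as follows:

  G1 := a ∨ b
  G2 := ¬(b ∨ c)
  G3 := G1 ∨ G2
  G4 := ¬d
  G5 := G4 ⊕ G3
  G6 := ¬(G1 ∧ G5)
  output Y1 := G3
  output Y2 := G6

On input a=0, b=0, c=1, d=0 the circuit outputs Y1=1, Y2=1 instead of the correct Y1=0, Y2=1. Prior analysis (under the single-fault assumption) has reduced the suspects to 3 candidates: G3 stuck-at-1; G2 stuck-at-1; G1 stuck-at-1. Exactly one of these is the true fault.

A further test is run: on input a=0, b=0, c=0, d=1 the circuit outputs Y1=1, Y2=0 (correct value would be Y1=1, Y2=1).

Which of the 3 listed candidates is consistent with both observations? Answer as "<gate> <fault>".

Evaluate each candidate on input a=0, b=0, c=0, d=1:
  G3 stuck-at-1: G1=0, G2=1, G3=1 [stuck-at-1], G4=0, G5=1, G6=1 → Y1=1, Y2=1 — eliminated
  G2 stuck-at-1: G1=0, G2=1 [stuck-at-1], G3=1, G4=0, G5=1, G6=1 → Y1=1, Y2=1 — eliminated
  G1 stuck-at-1: G1=1 [stuck-at-1], G2=1, G3=1, G4=0, G5=1, G6=0 → Y1=1, Y2=0 — matches
Only G1 stuck-at-1 reproduces the observed Y1=1, Y2=0.

G1 stuck-at-1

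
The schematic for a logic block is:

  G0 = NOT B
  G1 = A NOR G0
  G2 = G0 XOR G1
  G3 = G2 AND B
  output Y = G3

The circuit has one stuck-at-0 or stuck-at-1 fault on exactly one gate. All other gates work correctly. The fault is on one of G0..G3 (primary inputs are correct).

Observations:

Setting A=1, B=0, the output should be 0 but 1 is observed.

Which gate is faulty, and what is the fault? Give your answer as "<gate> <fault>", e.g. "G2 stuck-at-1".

G3 stuck-at-1

Fault-free values for test 1 (A=1, B=0): G0=1, G1=0, G2=1, G3=0, giving Y=0. Observed 1.
Test 1: faults giving observed 1 are {G3 stuck-at-1}.
Only G3 stuck-at-1 is consistent with every test.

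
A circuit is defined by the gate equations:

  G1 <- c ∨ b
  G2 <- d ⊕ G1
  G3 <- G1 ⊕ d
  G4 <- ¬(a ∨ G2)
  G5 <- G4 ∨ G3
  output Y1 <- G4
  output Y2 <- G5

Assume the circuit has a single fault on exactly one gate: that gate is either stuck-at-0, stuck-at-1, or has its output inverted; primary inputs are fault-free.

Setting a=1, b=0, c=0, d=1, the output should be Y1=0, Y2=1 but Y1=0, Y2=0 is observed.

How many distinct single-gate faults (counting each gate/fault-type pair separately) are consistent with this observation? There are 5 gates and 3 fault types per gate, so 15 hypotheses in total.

6

Fault-free: G1=0, G2=1, G3=1, G4=0, G5=1 → Y1=0, Y2=1. Observed Y1=0, Y2=0.
  G1: stuck-at-1, inverted output ✓; others ✗
  G2: none of the 3 fault types match ✗
  G3: stuck-at-0, inverted output ✓; others ✗
  G4: none of the 3 fault types match ✗
  G5: stuck-at-0, inverted output ✓; others ✗
Consistent faults: {G1 stuck-at-1, G1 inverted output, G3 stuck-at-0, G3 inverted output, G5 stuck-at-0, G5 inverted output} — 6 in all.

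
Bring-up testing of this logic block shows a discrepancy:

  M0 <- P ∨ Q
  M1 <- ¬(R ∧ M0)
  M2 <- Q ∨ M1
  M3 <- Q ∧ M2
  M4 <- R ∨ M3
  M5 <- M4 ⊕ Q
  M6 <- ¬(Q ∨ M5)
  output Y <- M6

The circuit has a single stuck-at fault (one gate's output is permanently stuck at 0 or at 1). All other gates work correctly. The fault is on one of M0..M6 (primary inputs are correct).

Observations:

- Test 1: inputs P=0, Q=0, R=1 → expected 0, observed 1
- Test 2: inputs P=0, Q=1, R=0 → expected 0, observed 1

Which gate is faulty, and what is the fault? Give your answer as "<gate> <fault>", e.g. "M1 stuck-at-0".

Fault-free values for test 1 (P=0, Q=0, R=1): M0=0, M1=1, M2=1, M3=0, M4=1, M5=1, M6=0, giving Y=0. Observed 1.
Test 1: faults giving observed 1 are {M4 stuck-at-0, M5 stuck-at-0, M6 stuck-at-1}.
Test 2 (P=0, Q=1, R=0): fault-free M0=1, M1=1, M2=1, M3=1, M4=1, M5=0, M6=0 → 0; observed 1. Eliminates M4 stuck-at-0, M5 stuck-at-0.
Only M6 stuck-at-1 is consistent with every test.

M6 stuck-at-1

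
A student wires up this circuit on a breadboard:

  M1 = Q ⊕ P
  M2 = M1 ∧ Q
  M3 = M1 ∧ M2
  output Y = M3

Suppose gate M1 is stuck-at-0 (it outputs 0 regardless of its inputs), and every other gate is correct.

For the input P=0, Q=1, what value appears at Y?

0

Propagate with M1 forced: M1=0 [stuck-at-0], M2=0, M3=0.
So Y = 0. (Without the fault it would be 1.)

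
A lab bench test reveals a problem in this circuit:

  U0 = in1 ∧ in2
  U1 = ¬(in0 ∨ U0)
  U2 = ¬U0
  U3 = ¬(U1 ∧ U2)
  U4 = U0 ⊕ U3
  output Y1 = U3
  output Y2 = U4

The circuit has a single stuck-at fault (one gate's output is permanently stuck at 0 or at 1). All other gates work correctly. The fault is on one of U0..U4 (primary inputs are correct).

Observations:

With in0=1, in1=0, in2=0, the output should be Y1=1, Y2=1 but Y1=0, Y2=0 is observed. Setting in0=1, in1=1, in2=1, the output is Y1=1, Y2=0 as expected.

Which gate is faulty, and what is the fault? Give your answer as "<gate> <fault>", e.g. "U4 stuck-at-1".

U1 stuck-at-1

Fault-free values for test 1 (in0=1, in1=0, in2=0): U0=0, U1=0, U2=1, U3=1, U4=1, giving Y1=1, Y2=1. Observed Y1=0, Y2=0.
Test 1: faults giving observed Y1=0, Y2=0 are {U1 stuck-at-1, U3 stuck-at-0}.
Test 2 (in0=1, in1=1, in2=1): fault-free U0=1, U1=0, U2=0, U3=1, U4=0 → Y1=1, Y2=0; observed Y1=1, Y2=0. Eliminates U3 stuck-at-0.
Only U1 stuck-at-1 is consistent with every test.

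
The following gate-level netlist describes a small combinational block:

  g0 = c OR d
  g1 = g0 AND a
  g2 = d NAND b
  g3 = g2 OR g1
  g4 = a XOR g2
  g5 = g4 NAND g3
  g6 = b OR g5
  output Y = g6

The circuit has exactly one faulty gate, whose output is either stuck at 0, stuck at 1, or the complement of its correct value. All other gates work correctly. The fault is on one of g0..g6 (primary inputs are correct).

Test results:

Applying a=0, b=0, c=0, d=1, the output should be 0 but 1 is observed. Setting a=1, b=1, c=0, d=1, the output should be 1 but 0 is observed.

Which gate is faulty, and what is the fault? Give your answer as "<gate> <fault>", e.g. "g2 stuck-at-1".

g6 inverted output

Fault-free values for test 1 (a=0, b=0, c=0, d=1): g0=1, g1=0, g2=1, g3=1, g4=1, g5=0, g6=0, giving Y=0. Observed 1.
Test 1: faults giving observed 1 are {g2 stuck-at-0, g2 inverted output, g3 stuck-at-0, g3 inverted output, g4 stuck-at-0, g4 inverted output, g5 stuck-at-1, g5 inverted output, g6 stuck-at-1, g6 inverted output}.
Test 2 (a=1, b=1, c=0, d=1): fault-free g0=1, g1=1, g2=0, g3=1, g4=1, g5=0, g6=1 → 1; observed 0. Eliminates g2 stuck-at-0, g2 inverted output, g3 stuck-at-0, g3 inverted output, g4 stuck-at-0, g4 inverted output, g5 stuck-at-1, g5 inverted output, g6 stuck-at-1.
Only g6 inverted output is consistent with every test.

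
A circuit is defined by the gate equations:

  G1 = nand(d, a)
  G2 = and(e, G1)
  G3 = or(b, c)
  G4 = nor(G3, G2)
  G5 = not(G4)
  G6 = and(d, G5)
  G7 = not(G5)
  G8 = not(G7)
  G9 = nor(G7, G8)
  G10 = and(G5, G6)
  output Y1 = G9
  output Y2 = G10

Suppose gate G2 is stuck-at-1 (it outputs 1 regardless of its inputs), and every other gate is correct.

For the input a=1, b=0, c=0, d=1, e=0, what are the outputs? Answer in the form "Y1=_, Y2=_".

Propagate with G2 forced: G1=0, G2=1 [stuck-at-1], G3=0, G4=0, G5=1, G6=1, G7=0, G8=1, G9=0, G10=1.
So the outputs are Y1=0, Y2=1. (Without the fault they would be Y1=0, Y2=0.)

Y1=0, Y2=1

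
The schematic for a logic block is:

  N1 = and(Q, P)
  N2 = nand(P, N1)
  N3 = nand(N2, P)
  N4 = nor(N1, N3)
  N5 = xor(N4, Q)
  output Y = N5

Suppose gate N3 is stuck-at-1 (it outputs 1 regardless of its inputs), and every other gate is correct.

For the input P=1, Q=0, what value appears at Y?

Propagate with N3 forced: N1=0, N2=1, N3=1 [stuck-at-1], N4=0, N5=0.
So Y = 0. (Without the fault it would be 1.)

0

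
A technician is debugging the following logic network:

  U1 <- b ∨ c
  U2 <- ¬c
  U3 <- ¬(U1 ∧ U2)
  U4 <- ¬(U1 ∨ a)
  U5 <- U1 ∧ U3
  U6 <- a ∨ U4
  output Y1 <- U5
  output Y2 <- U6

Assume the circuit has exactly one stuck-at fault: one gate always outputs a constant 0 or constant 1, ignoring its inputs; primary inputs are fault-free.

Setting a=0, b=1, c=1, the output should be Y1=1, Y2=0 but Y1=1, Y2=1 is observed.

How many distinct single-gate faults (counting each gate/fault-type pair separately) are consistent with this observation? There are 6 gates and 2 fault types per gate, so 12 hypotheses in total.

Fault-free: U1=1, U2=0, U3=1, U4=0, U5=1, U6=0 → Y1=1, Y2=0. Observed Y1=1, Y2=1.
  U1 stuck-at-0: output Y1=0, Y2=1 ✗
  U1 stuck-at-1: output Y1=1, Y2=0 ✗
  U2 stuck-at-0: output Y1=1, Y2=0 ✗
  U2 stuck-at-1: output Y1=0, Y2=0 ✗
  U3 stuck-at-0: output Y1=0, Y2=0 ✗
  U3 stuck-at-1: output Y1=1, Y2=0 ✗
  U4 stuck-at-0: output Y1=1, Y2=0 ✗
  U4 stuck-at-1: output Y1=1, Y2=1 ✓
  U5 stuck-at-0: output Y1=0, Y2=0 ✗
  U5 stuck-at-1: output Y1=1, Y2=0 ✗
  U6 stuck-at-0: output Y1=1, Y2=0 ✗
  U6 stuck-at-1: output Y1=1, Y2=1 ✓
Consistent faults: {U4 stuck-at-1, U6 stuck-at-1} — 2 in all.

2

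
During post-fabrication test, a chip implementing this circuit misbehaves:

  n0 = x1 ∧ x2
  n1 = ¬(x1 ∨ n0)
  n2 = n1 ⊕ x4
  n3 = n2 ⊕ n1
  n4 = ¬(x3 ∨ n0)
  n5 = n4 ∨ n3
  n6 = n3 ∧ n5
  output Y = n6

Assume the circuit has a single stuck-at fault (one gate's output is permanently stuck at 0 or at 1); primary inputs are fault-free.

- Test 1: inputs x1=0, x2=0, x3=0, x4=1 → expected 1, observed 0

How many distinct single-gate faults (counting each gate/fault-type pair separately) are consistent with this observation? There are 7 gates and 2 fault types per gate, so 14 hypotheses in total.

Fault-free: n0=0, n1=1, n2=0, n3=1, n4=1, n5=1, n6=1 → 1. Observed 0.
  n0 stuck-at-0: output 1 ✗
  n0 stuck-at-1: output 1 ✗
  n1 stuck-at-0: output 1 ✗
  n1 stuck-at-1: output 1 ✗
  n2 stuck-at-0: output 1 ✗
  n2 stuck-at-1: output 0 ✓
  n3 stuck-at-0: output 0 ✓
  n3 stuck-at-1: output 1 ✗
  n4 stuck-at-0: output 1 ✗
  n4 stuck-at-1: output 1 ✗
  n5 stuck-at-0: output 0 ✓
  n5 stuck-at-1: output 1 ✗
  n6 stuck-at-0: output 0 ✓
  n6 stuck-at-1: output 1 ✗
Consistent faults: {n2 stuck-at-1, n3 stuck-at-0, n5 stuck-at-0, n6 stuck-at-0} — 4 in all.

4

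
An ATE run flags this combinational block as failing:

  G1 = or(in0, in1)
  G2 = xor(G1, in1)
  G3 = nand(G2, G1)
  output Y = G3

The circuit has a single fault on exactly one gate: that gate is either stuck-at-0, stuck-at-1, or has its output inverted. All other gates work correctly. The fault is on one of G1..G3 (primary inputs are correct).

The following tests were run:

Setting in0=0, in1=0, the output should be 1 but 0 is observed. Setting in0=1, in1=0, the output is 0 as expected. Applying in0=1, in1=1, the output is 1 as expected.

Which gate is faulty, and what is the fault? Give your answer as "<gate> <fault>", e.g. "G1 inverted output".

Fault-free values for test 1 (in0=0, in1=0): G1=0, G2=0, G3=1, giving Y=1. Observed 0.
Test 1: faults giving observed 0 are {G1 stuck-at-1, G1 inverted output, G3 stuck-at-0, G3 inverted output}.
Test 2 (in0=1, in1=0): fault-free G1=1, G2=1, G3=0 → 0; observed 0. Eliminates G1 inverted output, G3 inverted output.
Test 3 (in0=1, in1=1): fault-free G1=1, G2=0, G3=1 → 1; observed 1. Eliminates G3 stuck-at-0.
Only G1 stuck-at-1 is consistent with every test.

G1 stuck-at-1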